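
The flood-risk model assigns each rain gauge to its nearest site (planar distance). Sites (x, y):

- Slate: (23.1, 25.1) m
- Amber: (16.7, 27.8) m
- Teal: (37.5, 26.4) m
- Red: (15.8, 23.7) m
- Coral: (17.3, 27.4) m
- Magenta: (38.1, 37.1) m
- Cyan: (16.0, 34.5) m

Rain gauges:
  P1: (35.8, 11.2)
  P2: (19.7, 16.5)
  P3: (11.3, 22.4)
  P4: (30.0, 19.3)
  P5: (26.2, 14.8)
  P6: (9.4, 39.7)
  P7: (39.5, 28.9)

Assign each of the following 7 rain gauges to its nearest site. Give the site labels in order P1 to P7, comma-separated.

P1 → Teal (d²=233.93)
P2 → Red (d²=67.05)
P3 → Red (d²=21.94)
P4 → Slate (d²=81.25)
P5 → Slate (d²=115.70)
P6 → Cyan (d²=70.60)
P7 → Teal (d²=10.25)

Teal, Red, Red, Slate, Slate, Cyan, Teal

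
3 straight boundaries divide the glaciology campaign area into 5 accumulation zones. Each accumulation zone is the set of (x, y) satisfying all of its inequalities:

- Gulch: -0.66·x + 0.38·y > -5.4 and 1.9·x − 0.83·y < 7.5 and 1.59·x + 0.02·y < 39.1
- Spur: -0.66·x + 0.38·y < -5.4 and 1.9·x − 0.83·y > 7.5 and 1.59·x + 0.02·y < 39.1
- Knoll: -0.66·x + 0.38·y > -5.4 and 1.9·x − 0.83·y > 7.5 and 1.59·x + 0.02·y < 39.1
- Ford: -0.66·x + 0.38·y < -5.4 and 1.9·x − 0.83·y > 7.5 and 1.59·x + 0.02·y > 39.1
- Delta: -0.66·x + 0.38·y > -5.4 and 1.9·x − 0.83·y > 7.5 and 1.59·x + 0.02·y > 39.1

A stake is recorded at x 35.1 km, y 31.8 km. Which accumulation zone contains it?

Ford

-0.66·35.1 + 0.38·31.8 = -11.082, which is < -5.4
1.9·35.1 − 0.83·31.8 = 40.296, which is > 7.5
1.59·35.1 + 0.02·31.8 = 56.445, which is > 39.1
This sign pattern matches Ford.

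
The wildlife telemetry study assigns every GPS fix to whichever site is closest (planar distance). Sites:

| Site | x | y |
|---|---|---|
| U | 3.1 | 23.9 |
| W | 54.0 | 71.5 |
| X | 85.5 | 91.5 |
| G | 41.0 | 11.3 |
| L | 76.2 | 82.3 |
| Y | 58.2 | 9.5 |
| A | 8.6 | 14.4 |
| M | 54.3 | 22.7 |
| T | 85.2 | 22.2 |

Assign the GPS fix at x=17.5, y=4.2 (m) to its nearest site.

A

Squared distances to each site:
U: 595.450; W: 5861.540; X: 12245.290; G: 602.660; L: 9545.300; Y: 1684.580; A: 183.250; M: 1696.490; T: 4907.290.
Minimum at A.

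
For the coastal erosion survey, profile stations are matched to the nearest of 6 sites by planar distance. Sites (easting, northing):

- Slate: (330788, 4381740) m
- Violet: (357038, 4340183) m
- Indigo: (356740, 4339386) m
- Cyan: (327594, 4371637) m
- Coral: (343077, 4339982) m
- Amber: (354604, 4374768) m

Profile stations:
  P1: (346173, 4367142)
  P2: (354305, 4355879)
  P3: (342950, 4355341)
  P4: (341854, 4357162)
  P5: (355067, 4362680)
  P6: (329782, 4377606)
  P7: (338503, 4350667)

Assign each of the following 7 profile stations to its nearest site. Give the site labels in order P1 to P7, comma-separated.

Amber, Violet, Coral, Coral, Amber, Slate, Coral

P1 → Amber (d²=129237637.00)
P2 → Violet (d²=253833705.00)
P3 → Coral (d²=235915010.00)
P4 → Coral (d²=296648129.00)
P5 → Amber (d²=146334113.00)
P6 → Slate (d²=18101992.00)
P7 → Coral (d²=135090701.00)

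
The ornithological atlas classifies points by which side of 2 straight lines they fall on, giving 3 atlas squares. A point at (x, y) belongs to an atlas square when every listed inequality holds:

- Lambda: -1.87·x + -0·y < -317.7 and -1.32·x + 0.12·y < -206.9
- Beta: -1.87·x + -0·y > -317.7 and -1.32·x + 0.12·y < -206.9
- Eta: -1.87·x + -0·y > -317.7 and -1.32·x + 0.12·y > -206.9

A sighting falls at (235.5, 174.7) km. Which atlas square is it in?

-1.87·235.5 + -0·174.7 = -440.385, which is < -317.7
-1.32·235.5 + 0.12·174.7 = -289.896, which is < -206.9
This sign pattern matches Lambda.

Lambda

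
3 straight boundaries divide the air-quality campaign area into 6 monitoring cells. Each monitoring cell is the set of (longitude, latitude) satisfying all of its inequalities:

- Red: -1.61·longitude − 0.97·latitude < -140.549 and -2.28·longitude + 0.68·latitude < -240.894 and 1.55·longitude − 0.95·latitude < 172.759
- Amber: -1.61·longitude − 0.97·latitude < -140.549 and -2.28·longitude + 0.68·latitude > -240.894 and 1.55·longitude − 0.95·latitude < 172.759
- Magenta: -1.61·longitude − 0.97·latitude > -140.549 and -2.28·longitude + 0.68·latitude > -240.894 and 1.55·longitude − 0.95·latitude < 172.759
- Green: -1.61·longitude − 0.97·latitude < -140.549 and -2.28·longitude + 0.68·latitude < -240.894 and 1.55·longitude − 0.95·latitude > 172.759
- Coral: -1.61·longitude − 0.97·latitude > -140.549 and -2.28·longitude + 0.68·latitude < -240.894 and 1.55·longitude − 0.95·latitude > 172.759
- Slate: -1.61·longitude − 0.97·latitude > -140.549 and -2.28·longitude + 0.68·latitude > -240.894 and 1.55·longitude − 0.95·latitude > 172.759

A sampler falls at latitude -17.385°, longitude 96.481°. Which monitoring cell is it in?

Magenta

-1.61·96.481 − 0.97·-17.385 = -138.471, which is > -140.549
-2.28·96.481 + 0.68·-17.385 = -231.798, which is > -240.894
1.55·96.481 − 0.95·-17.385 = 166.061, which is < 172.759
This sign pattern matches Magenta.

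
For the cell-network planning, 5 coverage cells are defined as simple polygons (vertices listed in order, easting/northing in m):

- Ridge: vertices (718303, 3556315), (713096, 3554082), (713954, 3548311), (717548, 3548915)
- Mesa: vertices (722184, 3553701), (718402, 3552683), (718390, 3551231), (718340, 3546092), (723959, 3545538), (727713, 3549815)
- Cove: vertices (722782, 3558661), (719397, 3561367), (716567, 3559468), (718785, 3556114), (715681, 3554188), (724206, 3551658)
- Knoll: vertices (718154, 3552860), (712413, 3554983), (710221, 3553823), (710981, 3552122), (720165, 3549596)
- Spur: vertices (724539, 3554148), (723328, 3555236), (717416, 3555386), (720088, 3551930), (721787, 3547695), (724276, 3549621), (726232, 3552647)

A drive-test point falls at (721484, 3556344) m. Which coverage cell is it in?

Cast a ray rightward from (721484, 3556344). For each polygon, the edges (by vertex number in listed order) whose endpoints lie on opposite sides of northing = 3556344, where each meets that height, and whether that is right or left of the point:
Ridge: no edge straddles that height → 0 crossings.
Mesa: no edge straddles that height → 0 crossings.
Cove: 3–4 at easting≈718632.9 (left), 6–1 at easting≈723253.1 (right) → 1 crossing.
Knoll: no edge straddles that height → 0 crossings.
Spur: no edge straddles that height → 0 crossings.
Only Cove has an odd count, so the point is inside Cove.

Cove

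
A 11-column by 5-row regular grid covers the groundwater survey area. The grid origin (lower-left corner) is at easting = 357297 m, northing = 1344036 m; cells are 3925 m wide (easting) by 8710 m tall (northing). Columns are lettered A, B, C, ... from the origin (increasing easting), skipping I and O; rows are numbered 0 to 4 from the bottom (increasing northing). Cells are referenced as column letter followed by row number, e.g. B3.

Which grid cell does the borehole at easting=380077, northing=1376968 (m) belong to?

Column index: ⌊(380077 − 357297) / 3925⌋ = ⌊5.804⌋ = 5 → column F
Row offset from origin: ⌊(1376968 − 1344036) / 8710⌋ = ⌊3.781⌋ = 3 → row 3

F3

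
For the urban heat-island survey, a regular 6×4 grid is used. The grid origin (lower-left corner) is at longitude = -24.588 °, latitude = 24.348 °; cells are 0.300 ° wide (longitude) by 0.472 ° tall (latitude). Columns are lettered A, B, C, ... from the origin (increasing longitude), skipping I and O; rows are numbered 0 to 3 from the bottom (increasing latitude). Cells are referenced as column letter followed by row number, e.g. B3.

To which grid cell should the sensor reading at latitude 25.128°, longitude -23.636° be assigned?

Column index: ⌊(-23.636 − -24.588) / 0.300⌋ = ⌊3.173⌋ = 3 → column D
Row offset from origin: ⌊(25.128 − 24.348) / 0.472⌋ = ⌊1.653⌋ = 1 → row 1

D1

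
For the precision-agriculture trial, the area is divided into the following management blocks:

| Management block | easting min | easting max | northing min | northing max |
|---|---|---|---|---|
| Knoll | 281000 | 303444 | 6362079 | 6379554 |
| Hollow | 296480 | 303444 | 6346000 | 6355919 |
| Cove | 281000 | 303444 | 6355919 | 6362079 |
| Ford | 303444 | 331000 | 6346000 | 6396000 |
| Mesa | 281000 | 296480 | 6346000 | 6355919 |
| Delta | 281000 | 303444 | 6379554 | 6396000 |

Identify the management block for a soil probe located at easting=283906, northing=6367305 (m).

The point has easting = 283906 and northing = 6367305.
Only Knoll satisfies 281000 ≤ easting ≤ 303444 and 6362079 ≤ northing ≤ 6379554.

Knoll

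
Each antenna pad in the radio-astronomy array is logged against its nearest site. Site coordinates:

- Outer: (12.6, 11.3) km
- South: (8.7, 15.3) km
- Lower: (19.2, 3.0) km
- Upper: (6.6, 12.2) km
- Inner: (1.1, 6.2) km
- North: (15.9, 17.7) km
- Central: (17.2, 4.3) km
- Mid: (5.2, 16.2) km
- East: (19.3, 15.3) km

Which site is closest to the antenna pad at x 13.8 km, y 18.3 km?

Squared distances to each site:
Outer: 50.440; South: 35.010; Lower: 263.250; Upper: 89.050; Inner: 307.700; North: 4.770; Central: 207.560; Mid: 78.370; East: 39.250.
Minimum at North.

North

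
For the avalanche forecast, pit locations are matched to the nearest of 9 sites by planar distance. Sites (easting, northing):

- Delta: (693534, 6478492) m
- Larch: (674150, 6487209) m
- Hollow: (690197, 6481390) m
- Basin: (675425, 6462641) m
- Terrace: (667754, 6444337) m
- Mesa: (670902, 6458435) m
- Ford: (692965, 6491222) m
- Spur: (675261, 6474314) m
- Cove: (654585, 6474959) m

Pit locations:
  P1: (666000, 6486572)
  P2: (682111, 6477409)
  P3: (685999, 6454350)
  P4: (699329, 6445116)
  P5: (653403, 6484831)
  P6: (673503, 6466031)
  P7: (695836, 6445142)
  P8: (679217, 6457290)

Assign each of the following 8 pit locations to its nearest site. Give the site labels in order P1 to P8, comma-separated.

P1 → Larch (d²=66828269.00)
P2 → Spur (d²=56501525.00)
P3 → Basin (d²=180550157.00)
P4 → Basin (d²=878526841.00)
P5 → Cove (d²=98853508.00)
P6 → Basin (d²=15186184.00)
P7 → Basin (d²=722823922.00)
P8 → Basin (d²=43012465.00)

Larch, Spur, Basin, Basin, Cove, Basin, Basin, Basin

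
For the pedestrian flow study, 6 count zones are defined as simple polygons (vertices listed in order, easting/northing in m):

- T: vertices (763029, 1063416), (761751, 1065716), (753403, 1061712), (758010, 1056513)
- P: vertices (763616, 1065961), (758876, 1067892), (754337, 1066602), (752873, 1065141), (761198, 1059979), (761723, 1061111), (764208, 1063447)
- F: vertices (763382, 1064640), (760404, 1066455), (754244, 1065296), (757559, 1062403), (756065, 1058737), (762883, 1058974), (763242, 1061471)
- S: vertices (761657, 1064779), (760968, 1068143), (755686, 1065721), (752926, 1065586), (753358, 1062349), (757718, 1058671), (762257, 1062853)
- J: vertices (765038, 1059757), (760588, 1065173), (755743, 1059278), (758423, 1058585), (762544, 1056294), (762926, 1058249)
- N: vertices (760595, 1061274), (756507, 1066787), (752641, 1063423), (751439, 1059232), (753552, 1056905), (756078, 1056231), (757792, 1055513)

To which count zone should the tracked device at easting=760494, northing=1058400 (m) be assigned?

Cast a ray rightward from (760494, 1058400). For each polygon, the edges (by vertex number in listed order) whose endpoints lie on opposite sides of northing = 1058400, where each meets that height, and whether that is right or left of the point:
T: 3–4 at easting≈756337.9 (left), 4–1 at easting≈759382.0 (left) → 0 crossings.
P: no edge straddles that height → 0 crossings.
F: no edge straddles that height → 0 crossings.
S: no edge straddles that height → 0 crossings.
J: 4–5 at easting≈758755.8 (left), 6–1 at easting≈763137.5 (right) → 1 crossing.
N: 4–5 at easting≈752194.5 (left), 7–1 at easting≈759196.7 (left) → 0 crossings.
Only J has an odd count, so the point is inside J.

J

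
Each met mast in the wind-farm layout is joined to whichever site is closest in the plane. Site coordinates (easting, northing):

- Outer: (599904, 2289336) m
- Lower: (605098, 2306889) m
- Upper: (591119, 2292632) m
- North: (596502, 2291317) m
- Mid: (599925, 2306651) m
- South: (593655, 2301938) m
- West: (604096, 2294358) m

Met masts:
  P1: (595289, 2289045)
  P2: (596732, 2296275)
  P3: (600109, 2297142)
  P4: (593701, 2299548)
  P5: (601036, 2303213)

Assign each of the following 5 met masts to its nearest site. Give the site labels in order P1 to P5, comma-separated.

P1 → North (d²=6633353.00)
P2 → North (d²=24634664.00)
P3 → West (d²=23646825.00)
P4 → South (d²=5714216.00)
P5 → Mid (d²=13054165.00)

North, North, West, South, Mid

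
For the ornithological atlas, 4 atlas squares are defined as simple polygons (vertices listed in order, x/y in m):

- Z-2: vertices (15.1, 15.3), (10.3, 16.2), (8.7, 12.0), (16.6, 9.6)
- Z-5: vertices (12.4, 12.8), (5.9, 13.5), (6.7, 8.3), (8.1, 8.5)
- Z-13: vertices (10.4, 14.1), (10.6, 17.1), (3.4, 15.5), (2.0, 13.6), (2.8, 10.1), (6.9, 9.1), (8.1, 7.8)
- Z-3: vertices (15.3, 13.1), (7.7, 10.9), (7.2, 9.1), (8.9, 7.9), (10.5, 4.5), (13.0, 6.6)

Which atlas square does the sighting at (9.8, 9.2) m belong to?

Z-3

Cast a ray rightward from (9.8, 9.2). For each polygon, the edges (by vertex number in listed order) whose endpoints lie on opposite sides of y = 9.2, where each meets that height, and whether that is right or left of the point:
Z-2: no edge straddles that height → 0 crossings.
Z-5: 2–3 at x≈6.56 (left), 4–1 at x≈8.80 (left) → 0 crossings.
Z-13: 5–6 at x≈6.49 (left), 7–1 at x≈8.61 (left) → 0 crossings.
Z-3: 2–3 at x≈7.23 (left), 6–1 at x≈13.92 (right) → 1 crossing.
Only Z-3 has an odd count, so the point is inside Z-3.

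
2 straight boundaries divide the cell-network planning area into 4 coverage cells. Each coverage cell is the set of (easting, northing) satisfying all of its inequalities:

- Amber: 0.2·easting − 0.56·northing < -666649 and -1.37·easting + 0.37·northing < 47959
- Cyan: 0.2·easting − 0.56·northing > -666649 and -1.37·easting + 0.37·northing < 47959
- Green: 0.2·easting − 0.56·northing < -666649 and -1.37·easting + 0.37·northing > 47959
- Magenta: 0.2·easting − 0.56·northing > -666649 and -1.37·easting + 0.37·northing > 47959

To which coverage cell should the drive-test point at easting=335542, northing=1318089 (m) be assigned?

0.2·335542 − 0.56·1318089 = -671021.440, which is < -666649
-1.37·335542 + 0.37·1318089 = 28000.390, which is < 47959
This sign pattern matches Amber.

Amber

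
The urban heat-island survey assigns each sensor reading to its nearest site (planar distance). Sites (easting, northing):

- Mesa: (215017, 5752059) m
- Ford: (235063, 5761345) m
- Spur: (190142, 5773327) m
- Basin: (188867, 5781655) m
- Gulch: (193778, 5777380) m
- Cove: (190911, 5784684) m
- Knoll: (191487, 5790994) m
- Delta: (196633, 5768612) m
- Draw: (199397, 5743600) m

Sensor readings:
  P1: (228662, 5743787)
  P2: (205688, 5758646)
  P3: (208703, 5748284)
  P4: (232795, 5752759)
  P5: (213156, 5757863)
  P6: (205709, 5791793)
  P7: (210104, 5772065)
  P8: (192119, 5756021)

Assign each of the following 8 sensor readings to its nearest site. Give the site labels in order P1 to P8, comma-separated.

Mesa, Mesa, Mesa, Ford, Mesa, Knoll, Delta, Delta

P1 → Mesa (d²=254612009.00)
P2 → Mesa (d²=130418810.00)
P3 → Mesa (d²=54117221.00)
P4 → Ford (d²=78863220.00)
P5 → Mesa (d²=37149737.00)
P6 → Knoll (d²=202903685.00)
P7 → Delta (d²=193391050.00)
P8 → Delta (d²=178909477.00)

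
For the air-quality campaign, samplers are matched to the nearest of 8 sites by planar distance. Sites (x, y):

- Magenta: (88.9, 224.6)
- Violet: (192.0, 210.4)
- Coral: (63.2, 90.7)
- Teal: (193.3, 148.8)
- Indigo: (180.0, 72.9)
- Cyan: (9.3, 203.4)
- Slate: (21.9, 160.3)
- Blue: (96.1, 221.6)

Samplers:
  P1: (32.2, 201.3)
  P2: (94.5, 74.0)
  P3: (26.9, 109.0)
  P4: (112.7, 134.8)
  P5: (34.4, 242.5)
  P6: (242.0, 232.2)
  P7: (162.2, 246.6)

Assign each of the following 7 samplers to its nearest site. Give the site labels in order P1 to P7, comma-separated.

P1 → Cyan (d²=528.82)
P2 → Coral (d²=1258.58)
P3 → Coral (d²=1652.58)
P4 → Coral (d²=4395.06)
P5 → Cyan (d²=2158.82)
P6 → Violet (d²=2975.24)
P7 → Violet (d²=2198.48)

Cyan, Coral, Coral, Coral, Cyan, Violet, Violet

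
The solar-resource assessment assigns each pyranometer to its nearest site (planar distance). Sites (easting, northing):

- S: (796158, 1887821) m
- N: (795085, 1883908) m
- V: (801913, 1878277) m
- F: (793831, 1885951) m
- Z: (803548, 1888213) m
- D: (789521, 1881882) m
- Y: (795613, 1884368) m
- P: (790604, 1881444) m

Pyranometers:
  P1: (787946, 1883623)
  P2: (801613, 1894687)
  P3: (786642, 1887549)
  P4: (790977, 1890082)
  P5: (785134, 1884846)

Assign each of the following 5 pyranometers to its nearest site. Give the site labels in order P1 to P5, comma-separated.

P1 → D (d²=5511706.00)
P2 → Z (d²=45656901.00)
P3 → D (d²=40403530.00)
P4 → F (d²=25210477.00)
P5 → D (d²=28031065.00)

D, Z, D, F, D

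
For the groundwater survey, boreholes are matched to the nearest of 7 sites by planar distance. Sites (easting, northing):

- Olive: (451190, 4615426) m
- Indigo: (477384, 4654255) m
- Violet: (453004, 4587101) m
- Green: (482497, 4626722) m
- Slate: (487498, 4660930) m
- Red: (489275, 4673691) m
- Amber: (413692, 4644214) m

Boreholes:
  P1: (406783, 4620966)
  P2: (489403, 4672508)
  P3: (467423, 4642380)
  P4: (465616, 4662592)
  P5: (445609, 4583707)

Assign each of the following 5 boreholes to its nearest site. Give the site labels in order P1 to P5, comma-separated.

P1 → Amber (d²=588203785.00)
P2 → Red (d²=1415873.00)
P3 → Indigo (d²=240237146.00)
P4 → Indigo (d²=207991393.00)
P5 → Violet (d²=66205261.00)

Amber, Red, Indigo, Indigo, Violet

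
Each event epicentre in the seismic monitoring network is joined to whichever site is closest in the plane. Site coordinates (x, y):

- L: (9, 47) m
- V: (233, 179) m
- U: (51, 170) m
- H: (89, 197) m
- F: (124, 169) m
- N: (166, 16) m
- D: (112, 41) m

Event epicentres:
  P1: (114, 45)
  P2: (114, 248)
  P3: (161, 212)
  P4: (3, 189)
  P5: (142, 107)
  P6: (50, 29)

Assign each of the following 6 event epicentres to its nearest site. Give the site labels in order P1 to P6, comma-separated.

P1 → D (d²=20.00)
P2 → H (d²=3226.00)
P3 → F (d²=3218.00)
P4 → U (d²=2665.00)
P5 → F (d²=4168.00)
P6 → L (d²=2005.00)

D, H, F, U, F, L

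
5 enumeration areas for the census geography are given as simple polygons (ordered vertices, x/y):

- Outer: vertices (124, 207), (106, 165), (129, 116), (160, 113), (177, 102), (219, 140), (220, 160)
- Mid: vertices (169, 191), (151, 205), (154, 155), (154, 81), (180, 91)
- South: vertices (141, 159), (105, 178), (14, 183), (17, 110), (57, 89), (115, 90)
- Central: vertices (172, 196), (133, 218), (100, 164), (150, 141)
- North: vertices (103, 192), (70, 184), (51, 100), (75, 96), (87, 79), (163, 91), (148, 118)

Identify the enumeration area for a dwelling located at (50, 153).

Cast a ray rightward from (50, 153). For each polygon, the edges (by vertex number in listed order) whose endpoints lie on opposite sides of y = 153, where each meets that height, and whether that is right or left of the point:
Outer: 2–3 at x≈111.6 (right), 6–7 at x≈219.7 (right) → 2 crossings.
Mid: 3–4 at x≈154.0 (right), 5–1 at x≈173.2 (right) → 2 crossings.
South: 3–4 at x≈15.2 (left), 6–1 at x≈138.7 (right) → 1 crossing.
Central: 3–4 at x≈123.9 (right), 4–1 at x≈154.8 (right) → 2 crossings.
North: 2–3 at x≈63.0 (right), 7–1 at x≈126.7 (right) → 2 crossings.
Only South has an odd count, so the point is inside South.

South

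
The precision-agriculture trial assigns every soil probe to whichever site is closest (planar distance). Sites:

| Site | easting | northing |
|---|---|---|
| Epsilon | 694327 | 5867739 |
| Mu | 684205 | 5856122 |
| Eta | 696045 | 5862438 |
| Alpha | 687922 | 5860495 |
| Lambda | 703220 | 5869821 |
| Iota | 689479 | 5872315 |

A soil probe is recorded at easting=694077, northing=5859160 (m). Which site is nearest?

Eta

Squared distances to each site:
Epsilon: 73661741.000; Mu: 106685828.000; Eta: 14618308.000; Alpha: 39666250.000; Lambda: 197251370.000; Iota: 194195629.000.
Minimum at Eta.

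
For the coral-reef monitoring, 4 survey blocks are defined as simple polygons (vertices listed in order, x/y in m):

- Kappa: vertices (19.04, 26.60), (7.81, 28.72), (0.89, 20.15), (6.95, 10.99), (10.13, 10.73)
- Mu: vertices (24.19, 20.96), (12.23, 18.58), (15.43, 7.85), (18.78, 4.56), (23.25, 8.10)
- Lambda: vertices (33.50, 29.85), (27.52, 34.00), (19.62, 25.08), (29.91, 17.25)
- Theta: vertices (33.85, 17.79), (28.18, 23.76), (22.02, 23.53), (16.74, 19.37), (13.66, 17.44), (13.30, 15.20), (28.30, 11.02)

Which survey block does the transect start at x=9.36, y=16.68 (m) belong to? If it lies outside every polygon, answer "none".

Kappa

Cast a ray rightward from (9.36, 16.68). For each polygon, the edges (by vertex number in listed order) whose endpoints lie on opposite sides of y = 16.68, where each meets that height, and whether that is right or left of the point:
Kappa: 3–4 at x≈3.186 (left), 5–1 at x≈13.471 (right) → 1 crossing.
Mu: 2–3 at x≈12.797 (right), 5–1 at x≈23.877 (right) → 2 crossings.
Lambda: no edge straddles that height → 0 crossings.
Theta: 5–6 at x≈13.538 (right), 7–1 at x≈32.940 (right) → 2 crossings.
Only Kappa has an odd count, so the point is inside Kappa.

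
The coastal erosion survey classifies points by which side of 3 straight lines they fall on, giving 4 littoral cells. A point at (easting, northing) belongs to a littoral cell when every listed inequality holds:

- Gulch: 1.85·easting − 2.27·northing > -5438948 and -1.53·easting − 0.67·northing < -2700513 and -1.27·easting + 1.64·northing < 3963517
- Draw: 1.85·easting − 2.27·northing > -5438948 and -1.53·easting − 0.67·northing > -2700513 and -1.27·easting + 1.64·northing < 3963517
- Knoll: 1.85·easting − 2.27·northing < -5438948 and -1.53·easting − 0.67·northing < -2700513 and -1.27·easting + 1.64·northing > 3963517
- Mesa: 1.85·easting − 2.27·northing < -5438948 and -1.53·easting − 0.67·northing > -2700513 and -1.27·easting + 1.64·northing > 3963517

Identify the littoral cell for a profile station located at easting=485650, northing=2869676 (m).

1.85·485650 − 2.27·2869676 = -5615712.020, which is < -5438948
-1.53·485650 − 0.67·2869676 = -2665727.420, which is > -2700513
-1.27·485650 + 1.64·2869676 = 4089493.140, which is > 3963517
This sign pattern matches Mesa.

Mesa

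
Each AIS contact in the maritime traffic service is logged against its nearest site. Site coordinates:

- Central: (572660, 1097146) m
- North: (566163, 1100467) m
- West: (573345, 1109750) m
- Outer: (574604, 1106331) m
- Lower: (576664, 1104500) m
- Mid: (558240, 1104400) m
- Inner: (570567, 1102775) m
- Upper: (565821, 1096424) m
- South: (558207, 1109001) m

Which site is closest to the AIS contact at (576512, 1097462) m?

Squared distances to each site:
Central: 14937760.000; North: 116131826.000; West: 161024833.000; Outer: 82299625.000; Lower: 49556548.000; Mid: 382001828.000; Inner: 63570994.000; Upper: 115374925.000; South: 468221546.000.
Minimum at Central.

Central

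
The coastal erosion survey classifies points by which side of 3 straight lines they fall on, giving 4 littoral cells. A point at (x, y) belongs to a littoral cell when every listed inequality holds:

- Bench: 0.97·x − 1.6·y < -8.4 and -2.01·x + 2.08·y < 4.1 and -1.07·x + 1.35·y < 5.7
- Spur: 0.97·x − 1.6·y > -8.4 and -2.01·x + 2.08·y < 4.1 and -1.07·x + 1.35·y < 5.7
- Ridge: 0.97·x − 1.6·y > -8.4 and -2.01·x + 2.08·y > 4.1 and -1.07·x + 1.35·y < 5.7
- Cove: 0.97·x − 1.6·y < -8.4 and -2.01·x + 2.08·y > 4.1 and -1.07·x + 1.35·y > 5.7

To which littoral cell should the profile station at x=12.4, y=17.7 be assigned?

0.97·12.4 − 1.6·17.7 = -16.292, which is < -8.4
-2.01·12.4 + 2.08·17.7 = 11.892, which is > 4.1
-1.07·12.4 + 1.35·17.7 = 10.627, which is > 5.7
This sign pattern matches Cove.

Cove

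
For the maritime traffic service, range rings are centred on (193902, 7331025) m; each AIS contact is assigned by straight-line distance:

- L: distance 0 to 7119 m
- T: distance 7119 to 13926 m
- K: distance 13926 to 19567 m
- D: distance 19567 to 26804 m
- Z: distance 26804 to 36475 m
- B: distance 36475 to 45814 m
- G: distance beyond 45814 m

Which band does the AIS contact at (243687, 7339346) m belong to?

G

Distance = √((243687−193902)² + (7339346−7331025)²) = √(2478546225.000 + 69239041.000) = 50475.591 m.
45814 ≤ 50475.591 < ∞ → G.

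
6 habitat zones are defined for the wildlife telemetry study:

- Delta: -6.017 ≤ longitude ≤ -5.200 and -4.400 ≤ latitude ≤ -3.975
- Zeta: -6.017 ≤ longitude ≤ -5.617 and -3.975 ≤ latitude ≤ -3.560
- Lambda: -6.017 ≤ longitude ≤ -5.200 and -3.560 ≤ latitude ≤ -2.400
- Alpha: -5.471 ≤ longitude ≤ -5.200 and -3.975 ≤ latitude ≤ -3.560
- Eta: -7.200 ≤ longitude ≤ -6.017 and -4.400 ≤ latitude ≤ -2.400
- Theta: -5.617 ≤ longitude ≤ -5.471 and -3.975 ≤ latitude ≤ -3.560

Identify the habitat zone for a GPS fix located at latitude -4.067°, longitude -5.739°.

Delta

The point has longitude = -5.739 and latitude = -4.067.
Only Delta satisfies -6.017 ≤ longitude ≤ -5.200 and -4.400 ≤ latitude ≤ -3.975.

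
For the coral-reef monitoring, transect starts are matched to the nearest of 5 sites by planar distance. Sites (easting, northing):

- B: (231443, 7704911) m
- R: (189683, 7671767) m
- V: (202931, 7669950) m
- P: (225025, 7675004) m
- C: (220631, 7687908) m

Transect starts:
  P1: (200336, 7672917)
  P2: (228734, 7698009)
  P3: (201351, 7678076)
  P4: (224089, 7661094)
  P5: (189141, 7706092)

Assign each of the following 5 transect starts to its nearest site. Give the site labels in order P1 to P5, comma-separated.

P1 → V (d²=15537114.00)
P2 → B (d²=54976285.00)
P3 → V (d²=68528276.00)
P4 → P (d²=194364196.00)
P5 → R (d²=1178499389.00)

V, B, V, P, R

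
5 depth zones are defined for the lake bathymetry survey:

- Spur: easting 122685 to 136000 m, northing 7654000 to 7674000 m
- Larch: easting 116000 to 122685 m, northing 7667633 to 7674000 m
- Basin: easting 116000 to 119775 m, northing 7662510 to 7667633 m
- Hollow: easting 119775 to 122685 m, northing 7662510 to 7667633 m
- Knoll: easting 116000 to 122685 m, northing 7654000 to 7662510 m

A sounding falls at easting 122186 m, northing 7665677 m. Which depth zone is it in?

The point has easting = 122186 and northing = 7665677.
Only Hollow satisfies 119775 ≤ easting ≤ 122685 and 7662510 ≤ northing ≤ 7667633.

Hollow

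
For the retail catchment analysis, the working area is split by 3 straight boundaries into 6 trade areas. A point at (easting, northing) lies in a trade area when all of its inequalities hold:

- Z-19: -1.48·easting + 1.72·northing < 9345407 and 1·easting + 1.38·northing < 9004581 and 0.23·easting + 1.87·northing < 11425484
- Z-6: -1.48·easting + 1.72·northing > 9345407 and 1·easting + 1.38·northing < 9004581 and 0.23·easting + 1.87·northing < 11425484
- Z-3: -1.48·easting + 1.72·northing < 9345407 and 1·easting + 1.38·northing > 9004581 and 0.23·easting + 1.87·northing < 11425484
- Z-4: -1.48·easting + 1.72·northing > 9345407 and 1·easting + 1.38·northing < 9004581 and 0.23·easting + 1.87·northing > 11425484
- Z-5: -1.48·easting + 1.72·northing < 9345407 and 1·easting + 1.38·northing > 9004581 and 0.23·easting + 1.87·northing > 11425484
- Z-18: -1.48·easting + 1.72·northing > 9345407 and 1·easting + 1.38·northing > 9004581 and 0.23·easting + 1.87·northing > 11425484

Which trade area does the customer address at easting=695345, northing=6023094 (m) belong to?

-1.48·695345 + 1.72·6023094 = 9330611.080, which is < 9345407
1·695345 + 1.38·6023094 = 9007214.720, which is > 9004581
0.23·695345 + 1.87·6023094 = 11423115.130, which is < 11425484
This sign pattern matches Z-3.

Z-3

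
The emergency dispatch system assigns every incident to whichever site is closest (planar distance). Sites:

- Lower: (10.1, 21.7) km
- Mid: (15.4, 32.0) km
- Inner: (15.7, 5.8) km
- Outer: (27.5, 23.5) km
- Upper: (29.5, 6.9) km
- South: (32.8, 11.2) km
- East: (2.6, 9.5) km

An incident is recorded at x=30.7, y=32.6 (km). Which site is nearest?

Outer

Squared distances to each site:
Lower: 543.170; Mid: 234.450; Inner: 943.240; Outer: 93.050; Upper: 661.930; South: 462.370; East: 1323.220.
Minimum at Outer.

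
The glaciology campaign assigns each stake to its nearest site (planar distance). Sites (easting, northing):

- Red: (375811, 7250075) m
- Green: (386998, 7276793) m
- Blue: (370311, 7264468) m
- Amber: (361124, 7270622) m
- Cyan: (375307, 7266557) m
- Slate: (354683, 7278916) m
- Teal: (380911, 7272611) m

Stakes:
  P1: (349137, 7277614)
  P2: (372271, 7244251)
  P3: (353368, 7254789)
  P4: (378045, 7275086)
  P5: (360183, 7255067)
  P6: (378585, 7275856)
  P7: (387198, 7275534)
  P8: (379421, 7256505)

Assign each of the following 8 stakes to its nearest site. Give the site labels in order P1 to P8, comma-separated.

Slate, Red, Amber, Teal, Blue, Teal, Green, Red

P1 → Slate (d²=32453320.00)
P2 → Red (d²=46450576.00)
P3 → Amber (d²=310839425.00)
P4 → Teal (d²=14339581.00)
P5 → Blue (d²=190955185.00)
P6 → Teal (d²=15940301.00)
P7 → Green (d²=1625081.00)
P8 → Red (d²=54377000.00)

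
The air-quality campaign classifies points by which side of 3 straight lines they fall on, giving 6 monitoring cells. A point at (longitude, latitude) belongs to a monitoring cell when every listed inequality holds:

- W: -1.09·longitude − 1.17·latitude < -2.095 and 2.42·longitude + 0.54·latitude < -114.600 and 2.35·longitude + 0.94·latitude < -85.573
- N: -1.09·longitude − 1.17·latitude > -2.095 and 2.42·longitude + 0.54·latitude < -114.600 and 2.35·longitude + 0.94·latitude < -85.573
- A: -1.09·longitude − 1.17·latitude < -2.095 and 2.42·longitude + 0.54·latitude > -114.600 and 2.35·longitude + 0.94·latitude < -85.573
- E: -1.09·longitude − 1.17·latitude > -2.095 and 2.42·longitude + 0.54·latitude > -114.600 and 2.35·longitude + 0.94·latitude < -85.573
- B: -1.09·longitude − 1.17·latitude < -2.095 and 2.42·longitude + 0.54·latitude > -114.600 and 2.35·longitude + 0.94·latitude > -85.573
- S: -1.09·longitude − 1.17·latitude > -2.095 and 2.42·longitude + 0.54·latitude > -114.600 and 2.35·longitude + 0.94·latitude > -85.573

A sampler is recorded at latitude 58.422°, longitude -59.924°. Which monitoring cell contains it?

A

-1.09·-59.924 − 1.17·58.422 = -3.037, which is < -2.095
2.42·-59.924 + 0.54·58.422 = -113.468, which is > -114.600
2.35·-59.924 + 0.94·58.422 = -85.905, which is < -85.573
This sign pattern matches A.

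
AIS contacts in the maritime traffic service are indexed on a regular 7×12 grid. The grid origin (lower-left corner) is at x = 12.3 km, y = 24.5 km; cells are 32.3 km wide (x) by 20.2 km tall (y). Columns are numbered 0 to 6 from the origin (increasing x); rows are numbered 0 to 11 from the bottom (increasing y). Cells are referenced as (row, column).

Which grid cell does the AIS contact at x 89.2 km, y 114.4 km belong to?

(4, 2)

Column index: ⌊(89.2 − 12.3) / 32.3⌋ = ⌊2.381⌋ = 2
Row offset from origin: ⌊(114.4 − 24.5) / 20.2⌋ = ⌊4.450⌋ = 4 → row 4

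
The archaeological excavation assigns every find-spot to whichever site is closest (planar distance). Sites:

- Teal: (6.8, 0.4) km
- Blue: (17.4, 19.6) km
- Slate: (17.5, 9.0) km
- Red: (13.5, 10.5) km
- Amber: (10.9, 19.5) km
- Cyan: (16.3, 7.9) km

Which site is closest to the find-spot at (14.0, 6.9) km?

Cyan

Squared distances to each site:
Teal: 94.090; Blue: 172.850; Slate: 16.660; Red: 13.210; Amber: 168.370; Cyan: 6.290.
Minimum at Cyan.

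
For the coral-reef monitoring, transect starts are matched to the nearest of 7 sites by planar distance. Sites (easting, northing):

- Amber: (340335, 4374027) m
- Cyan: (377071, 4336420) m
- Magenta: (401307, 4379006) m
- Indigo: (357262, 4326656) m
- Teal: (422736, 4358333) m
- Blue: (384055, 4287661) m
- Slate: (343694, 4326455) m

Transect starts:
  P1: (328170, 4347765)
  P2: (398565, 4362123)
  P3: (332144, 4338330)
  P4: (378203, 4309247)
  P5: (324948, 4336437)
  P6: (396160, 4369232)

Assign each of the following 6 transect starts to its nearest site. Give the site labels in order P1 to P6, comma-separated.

Slate, Magenta, Slate, Blue, Slate, Magenta

P1 → Slate (d²=695110676.00)
P2 → Magenta (d²=292554253.00)
P3 → Slate (d²=274418125.00)
P4 → Blue (d²=500201300.00)
P5 → Slate (d²=451052840.00)
P6 → Magenta (d²=122022685.00)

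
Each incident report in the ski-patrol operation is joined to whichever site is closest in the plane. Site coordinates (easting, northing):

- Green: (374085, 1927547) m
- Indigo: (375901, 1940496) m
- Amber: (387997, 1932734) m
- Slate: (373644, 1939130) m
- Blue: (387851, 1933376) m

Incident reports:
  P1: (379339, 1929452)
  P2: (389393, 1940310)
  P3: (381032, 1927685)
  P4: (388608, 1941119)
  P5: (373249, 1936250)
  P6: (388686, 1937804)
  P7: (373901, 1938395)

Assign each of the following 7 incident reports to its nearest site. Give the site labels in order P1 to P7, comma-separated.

Green, Blue, Green, Blue, Slate, Blue, Slate

P1 → Green (d²=31233541.00)
P2 → Blue (d²=50458120.00)
P3 → Green (d²=48279853.00)
P4 → Blue (d²=60527098.00)
P5 → Slate (d²=8450425.00)
P6 → Blue (d²=20304409.00)
P7 → Slate (d²=606274.00)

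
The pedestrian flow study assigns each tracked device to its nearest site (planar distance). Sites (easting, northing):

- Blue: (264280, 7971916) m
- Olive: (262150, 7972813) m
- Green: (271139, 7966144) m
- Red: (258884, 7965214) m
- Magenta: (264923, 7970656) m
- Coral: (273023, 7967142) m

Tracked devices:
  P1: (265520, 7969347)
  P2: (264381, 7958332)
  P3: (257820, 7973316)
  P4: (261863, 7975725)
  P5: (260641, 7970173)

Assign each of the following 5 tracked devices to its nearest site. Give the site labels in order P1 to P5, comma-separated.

Magenta, Red, Olive, Olive, Olive

P1 → Magenta (d²=2069890.00)
P2 → Red (d²=77578933.00)
P3 → Olive (d²=19001909.00)
P4 → Olive (d²=8562113.00)
P5 → Olive (d²=9246681.00)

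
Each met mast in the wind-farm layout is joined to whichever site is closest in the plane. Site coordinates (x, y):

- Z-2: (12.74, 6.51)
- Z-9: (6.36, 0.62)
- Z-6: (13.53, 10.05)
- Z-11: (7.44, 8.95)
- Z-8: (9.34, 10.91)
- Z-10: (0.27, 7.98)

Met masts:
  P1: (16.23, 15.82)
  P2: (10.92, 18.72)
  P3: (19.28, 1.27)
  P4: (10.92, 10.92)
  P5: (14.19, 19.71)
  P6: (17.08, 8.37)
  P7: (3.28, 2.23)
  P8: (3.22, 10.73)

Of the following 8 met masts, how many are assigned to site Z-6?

P1 → Z-6
P2 → Z-8
P3 → Z-2
P4 → Z-8
P5 → Z-6
P6 → Z-6
P7 → Z-9
P8 → Z-10
3 of the 8 go to Z-6.

3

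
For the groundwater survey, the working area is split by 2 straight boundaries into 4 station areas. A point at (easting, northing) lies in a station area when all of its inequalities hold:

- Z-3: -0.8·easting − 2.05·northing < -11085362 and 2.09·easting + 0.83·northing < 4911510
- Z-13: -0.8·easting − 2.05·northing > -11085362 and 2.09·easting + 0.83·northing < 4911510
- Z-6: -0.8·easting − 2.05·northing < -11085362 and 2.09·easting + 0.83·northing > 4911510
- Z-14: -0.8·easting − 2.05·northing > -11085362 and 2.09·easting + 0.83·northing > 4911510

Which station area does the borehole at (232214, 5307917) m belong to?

-0.8·232214 − 2.05·5307917 = -11067001.050, which is > -11085362
2.09·232214 + 0.83·5307917 = 4890898.370, which is < 4911510
This sign pattern matches Z-13.

Z-13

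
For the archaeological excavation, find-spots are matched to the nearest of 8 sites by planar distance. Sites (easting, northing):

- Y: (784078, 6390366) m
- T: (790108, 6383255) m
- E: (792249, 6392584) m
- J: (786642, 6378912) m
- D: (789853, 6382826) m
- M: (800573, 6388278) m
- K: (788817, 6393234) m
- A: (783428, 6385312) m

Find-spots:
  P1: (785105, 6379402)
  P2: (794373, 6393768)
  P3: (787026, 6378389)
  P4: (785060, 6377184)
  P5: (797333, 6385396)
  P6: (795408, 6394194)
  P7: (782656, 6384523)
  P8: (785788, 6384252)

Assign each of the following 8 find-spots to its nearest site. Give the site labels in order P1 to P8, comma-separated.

J, E, J, J, M, E, A, A

P1 → J (d²=2602469.00)
P2 → E (d²=5913232.00)
P3 → J (d²=420985.00)
P4 → J (d²=5488708.00)
P5 → M (d²=18803524.00)
P6 → E (d²=12571381.00)
P7 → A (d²=1218505.00)
P8 → A (d²=6693200.00)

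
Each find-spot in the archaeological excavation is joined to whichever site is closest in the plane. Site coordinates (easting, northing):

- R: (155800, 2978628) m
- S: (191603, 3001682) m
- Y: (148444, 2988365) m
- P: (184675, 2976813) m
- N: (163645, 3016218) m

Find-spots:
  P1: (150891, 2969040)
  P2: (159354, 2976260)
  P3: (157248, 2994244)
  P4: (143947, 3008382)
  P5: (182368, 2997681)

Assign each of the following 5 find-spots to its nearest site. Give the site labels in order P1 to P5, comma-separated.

R, R, Y, Y, S

P1 → R (d²=116028025.00)
P2 → R (d²=18238340.00)
P3 → Y (d²=112073057.00)
P4 → Y (d²=420903298.00)
P5 → S (d²=101293226.00)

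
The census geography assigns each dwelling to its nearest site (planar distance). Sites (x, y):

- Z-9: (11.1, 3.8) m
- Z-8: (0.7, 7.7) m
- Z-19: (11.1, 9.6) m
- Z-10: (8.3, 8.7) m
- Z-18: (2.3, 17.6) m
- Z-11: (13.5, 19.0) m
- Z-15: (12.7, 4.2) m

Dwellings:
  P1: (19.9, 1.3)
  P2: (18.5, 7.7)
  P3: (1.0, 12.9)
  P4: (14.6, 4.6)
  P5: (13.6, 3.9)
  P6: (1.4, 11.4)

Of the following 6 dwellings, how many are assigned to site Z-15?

P1 → Z-15
P2 → Z-15
P3 → Z-18
P4 → Z-15
P5 → Z-15
P6 → Z-8
4 of the 6 go to Z-15.

4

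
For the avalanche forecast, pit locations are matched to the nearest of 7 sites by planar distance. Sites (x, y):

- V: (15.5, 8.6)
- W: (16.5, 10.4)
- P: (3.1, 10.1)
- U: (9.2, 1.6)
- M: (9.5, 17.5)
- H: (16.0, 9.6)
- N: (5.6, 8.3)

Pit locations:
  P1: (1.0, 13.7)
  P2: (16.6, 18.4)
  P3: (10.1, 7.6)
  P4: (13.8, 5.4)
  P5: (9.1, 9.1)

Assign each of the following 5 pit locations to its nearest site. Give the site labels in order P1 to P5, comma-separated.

P1 → P (d²=17.37)
P2 → M (d²=51.22)
P3 → N (d²=20.74)
P4 → V (d²=13.13)
P5 → N (d²=12.89)

P, M, N, V, N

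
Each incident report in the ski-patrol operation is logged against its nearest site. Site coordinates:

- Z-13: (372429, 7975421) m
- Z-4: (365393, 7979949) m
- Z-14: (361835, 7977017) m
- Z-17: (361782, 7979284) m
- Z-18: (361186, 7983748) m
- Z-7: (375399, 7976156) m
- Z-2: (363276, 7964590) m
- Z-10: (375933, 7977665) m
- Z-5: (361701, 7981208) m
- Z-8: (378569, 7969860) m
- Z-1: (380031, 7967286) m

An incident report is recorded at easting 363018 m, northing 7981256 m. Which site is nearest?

Squared distances to each site:
Z-13: 122614146.000; Z-4: 7348874.000; Z-14: 19368610.000; Z-17: 5416480.000; Z-18: 9566288.000; Z-7: 179299161.000; Z-2: 277822120.000; Z-10: 179692506.000; Z-5: 1736793.000; Z-8: 371702417.000; Z-1: 484603069.000.
Minimum at Z-5.

Z-5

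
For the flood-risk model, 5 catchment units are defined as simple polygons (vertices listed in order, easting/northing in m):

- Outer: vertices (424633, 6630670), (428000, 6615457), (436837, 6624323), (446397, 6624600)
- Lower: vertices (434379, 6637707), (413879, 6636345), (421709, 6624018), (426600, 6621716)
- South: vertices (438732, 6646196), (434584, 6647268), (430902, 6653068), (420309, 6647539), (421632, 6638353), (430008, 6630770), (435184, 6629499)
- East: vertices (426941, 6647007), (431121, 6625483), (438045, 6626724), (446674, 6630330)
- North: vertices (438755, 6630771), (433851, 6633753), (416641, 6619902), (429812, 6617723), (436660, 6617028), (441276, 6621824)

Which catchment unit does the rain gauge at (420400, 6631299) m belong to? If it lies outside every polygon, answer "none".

Cast a ray rightward from (420400, 6631299). For each polygon, the edges (by vertex number in listed order) whose endpoints lie on opposite sides of northing = 6631299, where each meets that height, and whether that is right or left of the point:
Outer: no edge straddles that height → 0 crossings.
Lower: 2–3 at easting≈417084.2 (left), 4–1 at easting≈431261.8 (right) → 1 crossing.
South: 5–6 at easting≈429423.7 (right), 7–1 at easting≈435566.5 (right) → 2 crossings.
East: 1–2 at easting≈429991.5 (right), 4–1 at easting≈445527.4 (right) → 2 crossings.
North: 1–2 at easting≈437886.7 (right), 2–3 at easting≈430801.9 (right) → 2 crossings.
Only Lower has an odd count, so the point is inside Lower.

Lower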